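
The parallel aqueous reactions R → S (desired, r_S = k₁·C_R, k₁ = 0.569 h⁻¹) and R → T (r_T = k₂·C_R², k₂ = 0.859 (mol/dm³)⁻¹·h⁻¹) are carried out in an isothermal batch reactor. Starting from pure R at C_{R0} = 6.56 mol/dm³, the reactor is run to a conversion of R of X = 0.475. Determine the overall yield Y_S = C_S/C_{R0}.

C_R = C_{R0}(1−X) = 3.444 mol/dm³.
Along a PFR/batch, dC_S/dC_R = −r_S/(r_S+r_T) = −k₁/(k₁+k₂·C_R).
Integrating from C_{R0} to C_R: C_S = (0.569/0.859)·ln[(0.569+0.859·6.56)/(0.569+0.859·3.44)] = 0.6624·ln(6.204/3.527) = 0.3740 mol/dm³.
Y_S = C_S/C_{R0} = 0.3740/6.56 = 0.0570.

0.0570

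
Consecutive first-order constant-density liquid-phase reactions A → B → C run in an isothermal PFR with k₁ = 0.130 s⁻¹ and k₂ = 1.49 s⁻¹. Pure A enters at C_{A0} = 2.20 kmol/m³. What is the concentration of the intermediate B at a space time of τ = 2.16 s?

0.150 kmol/m³

For first-order series with pure A initially, C_B(τ) = k₁C_{A0}/(k₂−k₁)·(e^(−k₁τ) − e^(−k₂τ)).
e^(−k₁τ) = e^(−0.130×2.16) = e^(−0.2808) = 0.7552; e^(−k₂τ) = e^(−3.218) = 0.04002.
C_B = 0.130×2.20/(1.49−0.130) × (0.7552−0.04002) = 0.2103×0.7152 = 0.1504 kmol/m³.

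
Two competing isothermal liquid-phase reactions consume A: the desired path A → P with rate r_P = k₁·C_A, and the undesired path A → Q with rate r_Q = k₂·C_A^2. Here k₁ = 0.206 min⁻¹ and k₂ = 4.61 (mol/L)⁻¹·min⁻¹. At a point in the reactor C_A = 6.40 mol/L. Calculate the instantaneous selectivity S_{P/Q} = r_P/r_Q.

0.00698

S_{P/Q} = r_P/r_Q = (k₁·C_A)/(k₂·C_A^2) = (k₁/k₂)·C_A⁻¹.
= (0.206×6.400) / (4.61×6.400^2) = 1.318/188.8 = 0.00698.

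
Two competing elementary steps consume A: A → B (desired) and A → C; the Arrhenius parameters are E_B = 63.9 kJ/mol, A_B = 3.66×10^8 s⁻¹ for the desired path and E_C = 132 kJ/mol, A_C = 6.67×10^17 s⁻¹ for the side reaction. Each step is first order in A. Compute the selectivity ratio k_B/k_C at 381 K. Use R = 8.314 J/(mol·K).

1.19

k_B/k_C = (A_B/A_C)·exp[−(E_B−E_C)/(RT)] = (A_B/A_C)·exp[(E_C−E_B)/(RT)].
(E_C−E_B)/(RT) = (132−63.9)×10³/(8.314×381) = 68100/3168 = 21.50.
k_B/k_C = (3.66×10^8/6.67×10^17)·exp(21.50) = 5.487×10^-10 × 2.172×10^9 = 1.19.
Since E_B < E_C, lowering the temperature improves selectivity toward B.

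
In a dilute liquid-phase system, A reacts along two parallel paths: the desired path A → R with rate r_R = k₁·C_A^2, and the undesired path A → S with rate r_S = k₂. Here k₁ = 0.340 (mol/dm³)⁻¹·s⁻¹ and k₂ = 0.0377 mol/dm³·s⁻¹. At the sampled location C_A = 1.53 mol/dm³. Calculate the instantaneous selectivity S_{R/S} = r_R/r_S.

21.1

S_{R/S} = r_R/r_S = (k₁·C_A^2)/(k₂) = (k₁/k₂)·C_A^2.
= (0.340×1.530^2) / (0.0377) = 0.7959/0.03770 = 21.1.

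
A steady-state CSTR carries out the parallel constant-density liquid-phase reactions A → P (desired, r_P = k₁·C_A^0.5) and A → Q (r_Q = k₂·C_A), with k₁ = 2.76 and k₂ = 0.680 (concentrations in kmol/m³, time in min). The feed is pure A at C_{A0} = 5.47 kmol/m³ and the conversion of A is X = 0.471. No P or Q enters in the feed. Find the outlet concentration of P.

Exit C_A = C_{A0}(1−X) = 5.47×0.529 = 2.894 kmol/m³.
In a CSTR the entire volume is at exit conditions, so r_P = 2.76×2.894^0.5 = 4.695 and r_Q = 0.680×2.894 = 1.968.
Fraction of consumed A going to P: r_P/(r_P+r_Q) = 0.7047.
C_P = 0.7047·C_{A0}·X = 0.7047×5.47×0.471 = 1.82 kmol/m³.

1.82 kmol/m³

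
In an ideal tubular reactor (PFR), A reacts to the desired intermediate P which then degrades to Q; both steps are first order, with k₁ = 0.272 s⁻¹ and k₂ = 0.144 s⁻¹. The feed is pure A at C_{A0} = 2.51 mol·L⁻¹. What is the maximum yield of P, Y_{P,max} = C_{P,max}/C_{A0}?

0.489

At the optimum, C_{P,max}/C_{A0} = (k₁/k₂)^[k₂/(k₂−k₁)].
= (0.272/0.144)^(0.144/(0.144−0.272)) = (1.889)^(-1.125) = 0.4890.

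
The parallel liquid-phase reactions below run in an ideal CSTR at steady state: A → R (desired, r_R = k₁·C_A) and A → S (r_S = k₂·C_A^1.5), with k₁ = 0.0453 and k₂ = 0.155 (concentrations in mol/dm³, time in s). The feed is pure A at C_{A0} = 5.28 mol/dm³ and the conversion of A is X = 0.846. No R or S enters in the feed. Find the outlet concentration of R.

Exit C_A = C_{A0}(1−X) = 5.28×0.154 = 0.8131 mol/dm³.
A CSTR operates uniformly at the exit composition, giving r_R = 0.03683 and r_S = 0.1136 (each k·C_A^n at C_A = 0.8131).
Fraction of consumed A going to R: r_R/(r_R+r_S) = 0.2448.
C_R = 0.2448·C_{A0}·X = 0.2448×5.28×0.846 = 1.09 mol/dm³.

1.09 mol/dm³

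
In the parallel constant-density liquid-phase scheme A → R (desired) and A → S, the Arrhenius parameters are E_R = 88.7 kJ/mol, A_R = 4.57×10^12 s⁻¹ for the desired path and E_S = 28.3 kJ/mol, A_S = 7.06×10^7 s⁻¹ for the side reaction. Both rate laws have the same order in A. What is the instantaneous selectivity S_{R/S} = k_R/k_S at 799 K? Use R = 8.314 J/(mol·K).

Since both paths have the same order in A, the concentration cancels and S_{R/S} = k_R/k_S = (A_R/A_S)·exp[(E_S−E_R)/(RT)].
(E_S−E_R)/(RT) = (28.3−88.7)×10³/(8.314×799) = -60400/6643 = -9.092.
k_R/k_S = (4.57×10^12/7.06×10^7)·exp(-9.092) = 64731 × 1.125×10^-4 = 7.28.
Since E_R > E_S, raising the temperature improves selectivity toward R.

7.28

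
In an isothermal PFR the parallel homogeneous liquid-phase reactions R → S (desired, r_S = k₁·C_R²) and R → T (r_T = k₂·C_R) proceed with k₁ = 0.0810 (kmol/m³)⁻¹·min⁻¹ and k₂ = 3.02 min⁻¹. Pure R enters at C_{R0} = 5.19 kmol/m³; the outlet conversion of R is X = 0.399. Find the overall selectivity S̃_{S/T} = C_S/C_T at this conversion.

0.111

C_R = C_{R0}(1−X) = 3.119 kmol/m³.
Along a PFR/batch, dC_T/dC_R = −r_T/(r_S+r_T) = −k₂/(k₂+k₁·C_R).
Integrating from C_{R0} to C_R: C_T = (3.02/0.0810)·ln[(3.02+0.0810·5.19)/(3.02+0.0810·3.12)] = 37.28·ln(3.440/3.273) = 1.864 kmol/m³.
Then C_S = (C_{R0}−C_R) − C_T = 2.071 − 1.864 = 0.2072 kmol/m³.
S̃_{S/T} = C_S/C_T = 0.2072/1.864 = 0.111.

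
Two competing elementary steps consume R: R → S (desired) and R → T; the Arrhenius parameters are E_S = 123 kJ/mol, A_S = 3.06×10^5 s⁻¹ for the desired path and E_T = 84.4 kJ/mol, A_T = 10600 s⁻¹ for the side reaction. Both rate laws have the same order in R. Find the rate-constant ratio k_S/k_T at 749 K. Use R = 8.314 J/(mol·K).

0.0587

With equal orders, S_{S/T} = k_S/k_T = (A_S/A_T)·exp[(E_T−E_S)/(RT)].
(E_T−E_S)/(RT) = (84.4−123)×10³/(8.314×749) = -38600/6227 = -6.199.
k_S/k_T = (3.06×10^5/10600)·exp(-6.199) = 28.87 × 0.002032 = 0.0587.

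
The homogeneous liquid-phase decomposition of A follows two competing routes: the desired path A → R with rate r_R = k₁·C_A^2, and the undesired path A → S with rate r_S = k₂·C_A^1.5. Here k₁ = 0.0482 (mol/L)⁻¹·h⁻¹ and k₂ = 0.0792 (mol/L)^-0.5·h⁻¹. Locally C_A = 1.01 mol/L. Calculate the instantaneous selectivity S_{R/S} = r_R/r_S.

S_{R/S} = r_R/r_S = (k₁·C_A^2)/(k₂·C_A^1.5) = (k₁/k₂)·C_A^0.5.
= (0.0482×1.010^2) / (0.0792×1.010^1.5) = 0.04917/0.08039 = 0.612.

0.612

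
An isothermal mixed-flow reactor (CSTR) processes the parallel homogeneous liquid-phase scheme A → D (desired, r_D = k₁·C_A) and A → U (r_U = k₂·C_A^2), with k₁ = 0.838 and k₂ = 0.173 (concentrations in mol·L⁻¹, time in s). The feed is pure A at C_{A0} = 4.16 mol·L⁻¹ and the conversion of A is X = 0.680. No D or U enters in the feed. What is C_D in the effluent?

Exit C_A = C_{A0}(1−X) = 4.16×0.320 = 1.331 mol·L⁻¹.
Rates in a CSTR are evaluated at the outlet concentration: r_D = 0.838×1.331 = 1.116, r_U = 0.173×1.331^2 = 0.3066.
Fraction of consumed A going to D: r_D/(r_D+r_U) = 0.7844.
C_D = 0.7844·C_{A0}·X = 0.7844×4.16×0.680 = 2.22 mol·L⁻¹.

2.22 mol·L⁻¹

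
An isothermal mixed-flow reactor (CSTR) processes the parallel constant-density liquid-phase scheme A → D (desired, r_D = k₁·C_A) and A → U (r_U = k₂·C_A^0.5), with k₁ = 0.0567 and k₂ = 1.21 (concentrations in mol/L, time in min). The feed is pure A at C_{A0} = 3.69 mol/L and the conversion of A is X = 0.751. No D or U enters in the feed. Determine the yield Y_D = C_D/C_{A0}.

0.0323

Exit C_A = C_{A0}(1−X) = 3.69×0.249 = 0.9188 mol/L.
In a CSTR the entire volume is at exit conditions, so r_D = 0.0567×0.9188 = 0.05210 and r_U = 1.21×0.9188^0.5 = 1.160.
Fraction of consumed A going to D: r_D/(r_D+r_U) = 0.04299.
C_D = 0.04299·C_{A0}·X = 0.04299×3.69×0.751 = 0.119 mol/L; Y_D = C_D/C_{A0} = 0.0323.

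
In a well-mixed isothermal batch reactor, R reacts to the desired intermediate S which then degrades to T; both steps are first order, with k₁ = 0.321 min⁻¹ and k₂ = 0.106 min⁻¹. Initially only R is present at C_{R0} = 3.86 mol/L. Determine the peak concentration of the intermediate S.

At the optimum, C_{S,max}/C_{R0} = (k₁/k₂)^[k₂/(k₂−k₁)].
= (0.321/0.106)^(0.106/(0.106−0.321)) = (3.028)^(-0.4930) = 0.5791.
C_{S,max} = 0.5791×3.86 = 2.24 mol/L.

2.24 mol/L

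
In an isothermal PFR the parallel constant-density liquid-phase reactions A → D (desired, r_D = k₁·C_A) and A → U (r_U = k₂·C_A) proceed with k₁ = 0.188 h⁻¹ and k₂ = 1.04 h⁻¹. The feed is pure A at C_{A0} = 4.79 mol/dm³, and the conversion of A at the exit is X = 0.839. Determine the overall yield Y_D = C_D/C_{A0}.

0.128

C_A = C_{A0}(1−X) = 0.7712 mol/dm³.
Both paths are first order in A, so the instantaneous fraction to D is constant: dC_D/d(−C_A) = k₁/(k₁+k₂) = 0.1531.
C_D = 0.1531·(C_{A0}−C_A) = 0.1531×4.019 = 0.615 mol/dm³.
Y_D = C_D/C_{A0} = 0.6153/4.79 = 0.128.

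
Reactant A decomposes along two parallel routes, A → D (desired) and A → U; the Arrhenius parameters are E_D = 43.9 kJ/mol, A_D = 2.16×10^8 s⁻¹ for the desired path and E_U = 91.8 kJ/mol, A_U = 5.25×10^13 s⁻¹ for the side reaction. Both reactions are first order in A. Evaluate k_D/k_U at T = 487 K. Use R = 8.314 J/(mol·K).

0.565

Since both paths have the same order in A, the concentration cancels and S_{D/U} = k_D/k_U = (A_D/A_U)·exp[(E_U−E_D)/(RT)].
(E_U−E_D)/(RT) = (91.8−43.9)×10³/(8.314×487) = 47900/4049 = 11.83.
k_D/k_U = (2.16×10^8/5.25×10^13)·exp(11.83) = 4.114×10^-6 × 1.374×10^5 = 0.565.
Since E_D < E_U, lowering the temperature improves selectivity toward D.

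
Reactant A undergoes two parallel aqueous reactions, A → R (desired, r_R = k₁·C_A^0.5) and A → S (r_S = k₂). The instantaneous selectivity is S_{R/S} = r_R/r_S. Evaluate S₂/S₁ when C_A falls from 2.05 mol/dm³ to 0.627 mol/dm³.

0.553

S_{R/S} = (k₁/k₂)·C_A^0.5, so S₂/S₁ = (C_{A,2}/C_{A,1})^0.5.
= (0.627/2.05)^0.5 = (0.3059)^0.5 = 0.553.
Selectivity toward R falls as C_A falls — high-concentration operation is favoured.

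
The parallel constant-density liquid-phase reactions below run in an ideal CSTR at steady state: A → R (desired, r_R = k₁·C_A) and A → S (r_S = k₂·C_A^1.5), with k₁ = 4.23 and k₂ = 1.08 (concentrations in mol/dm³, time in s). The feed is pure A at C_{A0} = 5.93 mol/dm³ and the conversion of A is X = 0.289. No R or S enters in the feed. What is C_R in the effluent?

1.12 mol/dm³

Exit C_A = C_{A0}(1−X) = 5.93×0.711 = 4.216 mol/dm³.
A CSTR operates uniformly at the exit composition, giving r_R = 17.83 and r_S = 9.350 (each k·C_A^n at C_A = 4.216).
Fraction of consumed A going to R: r_R/(r_R+r_S) = 0.6561.
C_R = 0.6561·C_{A0}·X = 0.6561×5.93×0.289 = 1.12 mol/dm³.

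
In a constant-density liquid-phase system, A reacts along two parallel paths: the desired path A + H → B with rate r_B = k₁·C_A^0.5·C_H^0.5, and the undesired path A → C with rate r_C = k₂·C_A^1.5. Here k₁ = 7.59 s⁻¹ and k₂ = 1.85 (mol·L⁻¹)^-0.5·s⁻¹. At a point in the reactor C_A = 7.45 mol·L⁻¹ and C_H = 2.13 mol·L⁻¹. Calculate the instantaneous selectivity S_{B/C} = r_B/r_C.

S_{B/C} = r_B/r_C = (k₁·C_A^0.5·C_H^0.5)/(k₂·C_A^1.5) = (k₁/k₂)·C_A⁻¹·C_H^0.5.
= (7.59×7.450^0.5×2.130^0.5) / (1.85×7.450^1.5) = 30.23/37.62 = 0.804.
The undesired path is higher order in A, so low C_A (CSTR or dilute feed) favours B.

0.804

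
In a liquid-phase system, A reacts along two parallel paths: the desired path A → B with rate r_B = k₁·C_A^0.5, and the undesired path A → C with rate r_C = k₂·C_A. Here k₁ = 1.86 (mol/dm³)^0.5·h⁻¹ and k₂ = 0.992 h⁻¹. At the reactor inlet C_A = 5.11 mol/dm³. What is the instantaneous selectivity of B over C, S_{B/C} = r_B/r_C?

0.829

S_{B/C} = r_B/r_C = (k₁·C_A^0.5)/(k₂·C_A) = (k₁/k₂)·C_A^-0.5.
= (1.86×5.110^0.5) / (0.992×5.110) = 4.205/5.069 = 0.829.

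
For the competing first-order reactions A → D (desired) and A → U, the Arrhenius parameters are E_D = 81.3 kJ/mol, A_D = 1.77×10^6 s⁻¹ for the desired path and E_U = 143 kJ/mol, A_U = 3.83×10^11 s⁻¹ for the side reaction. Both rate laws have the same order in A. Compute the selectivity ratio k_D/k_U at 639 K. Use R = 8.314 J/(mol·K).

k_D/k_U = (A_D/A_U)·exp[−(E_D−E_U)/(RT)] = (A_D/A_U)·exp[(E_U−E_D)/(RT)].
(E_U−E_D)/(RT) = (143−81.3)×10³/(8.314×639) = 61700/5313 = 11.61.
k_D/k_U = (1.77×10^6/3.83×10^11)·exp(11.61) = 4.621×10^-6 × 1.106×10^5 = 0.511.
Since E_D < E_U, lowering the temperature improves selectivity toward D.

0.511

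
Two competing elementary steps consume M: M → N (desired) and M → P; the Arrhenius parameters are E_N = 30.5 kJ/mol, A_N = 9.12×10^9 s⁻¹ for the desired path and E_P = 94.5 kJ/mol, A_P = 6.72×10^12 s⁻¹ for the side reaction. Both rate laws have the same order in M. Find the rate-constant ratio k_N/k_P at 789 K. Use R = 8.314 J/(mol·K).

Since both paths have the same order in M, the concentration cancels and S_{N/P} = k_N/k_P = (A_N/A_P)·exp[(E_P−E_N)/(RT)].
(E_P−E_N)/(RT) = (94.5−30.5)×10³/(8.314×789) = 64000/6560 = 9.756.
k_N/k_P = (9.12×10^9/6.72×10^12)·exp(9.756) = 0.001357 × 17266 = 23.4.

23.4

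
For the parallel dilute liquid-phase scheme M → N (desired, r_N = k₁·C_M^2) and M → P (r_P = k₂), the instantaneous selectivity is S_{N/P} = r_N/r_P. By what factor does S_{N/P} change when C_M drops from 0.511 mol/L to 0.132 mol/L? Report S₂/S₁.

0.0667

S_{N/P} = (k₁/k₂)·C_M^2, so S₂/S₁ = (C_{M,2}/C_{M,1})^2.
= (0.132/0.511)^2 = (0.2583)^2 = 0.0667.
Selectivity toward N falls as C_M falls — high-concentration operation is favoured.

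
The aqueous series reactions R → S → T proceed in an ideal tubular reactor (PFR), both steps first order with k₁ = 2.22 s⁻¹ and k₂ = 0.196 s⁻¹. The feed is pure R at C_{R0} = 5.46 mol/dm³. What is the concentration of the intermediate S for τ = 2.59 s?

3.59 mol/dm³

The intermediate concentration in a first-order A→B→C sequence is C_S = k₁C_{R0}(e^(−k₁τ) − e^(−k₂τ))/(k₂−k₁).
e^(−k₁τ) = e^(−2.22×2.59) = e^(−5.750) = 0.003183; e^(−k₂τ) = e^(−0.5076) = 0.6019.
C_S = 2.22×5.46/(0.196−2.22) × (0.003183−0.6019) = (-5.989)×(-0.5987) = 3.586 mol/dm³.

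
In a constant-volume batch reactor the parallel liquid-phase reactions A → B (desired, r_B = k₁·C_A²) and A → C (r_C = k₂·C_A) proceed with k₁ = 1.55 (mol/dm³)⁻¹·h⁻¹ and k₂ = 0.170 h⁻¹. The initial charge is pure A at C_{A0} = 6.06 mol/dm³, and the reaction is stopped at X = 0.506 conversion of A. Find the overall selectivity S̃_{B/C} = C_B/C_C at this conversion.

39.7

C_A = C_{A0}(1−X) = 2.994 mol/dm³.
Along a PFR/batch, dC_C/dC_A = −r_C/(r_B+r_C) = −k₂/(k₂+k₁·C_A).
Integrating from C_{A0} to C_A: C_C = (0.170/1.55)·ln[(0.170+1.55·6.06)/(0.170+1.55·2.99)] = 0.1097·ln(9.563/4.810) = 0.07537 mol/dm³.
Then C_B = (C_{A0}−C_A) − C_C = 3.066 − 0.07537 = 2.991 mol/dm³.
S̃_{B/C} = C_B/C_C = 2.991/0.07537 = 39.7.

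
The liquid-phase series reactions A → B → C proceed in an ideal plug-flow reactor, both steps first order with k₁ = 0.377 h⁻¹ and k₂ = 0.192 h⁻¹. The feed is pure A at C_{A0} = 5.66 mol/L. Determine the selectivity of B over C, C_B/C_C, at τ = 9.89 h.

0.356

Solving the coupled first-order balances gives C_B(τ) = [k₁/(k₂−k₁)]·C_{A0}·(e^(−k₁τ) − e^(−k₂τ)).
e^(−k₁τ) = e^(−0.377×9.89) = e^(−3.729) = 0.02403; e^(−k₂τ) = e^(−1.899) = 0.1497.
C_B = 0.377×5.66/(0.192−0.377) × (0.02403−0.1497) = (-11.53)×(-0.1257) = 1.450 mol/L.
C_A = C_{A0}e^(−k₁τ) = 0.1360 mol/L, so C_C = C_{A0}−C_A−C_B = 4.074 mol/L; C_B/C_C = 0.356.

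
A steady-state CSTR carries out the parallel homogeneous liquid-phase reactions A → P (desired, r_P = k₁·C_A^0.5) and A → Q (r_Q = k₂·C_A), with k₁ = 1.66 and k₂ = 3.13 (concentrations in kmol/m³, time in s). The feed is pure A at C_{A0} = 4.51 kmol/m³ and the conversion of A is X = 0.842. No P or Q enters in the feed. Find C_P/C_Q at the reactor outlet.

Exit C_A = C_{A0}(1−X) = 4.51×0.158 = 0.7126 kmol/m³.
A CSTR operates uniformly at the exit composition, giving r_P = 1.401 and r_Q = 2.230 (each k·C_A^n at C_A = 0.7126).
Overall selectivity = C_P/C_Q = r_Pτ/(r_Qτ) = r_P/r_Q = 0.628.

0.628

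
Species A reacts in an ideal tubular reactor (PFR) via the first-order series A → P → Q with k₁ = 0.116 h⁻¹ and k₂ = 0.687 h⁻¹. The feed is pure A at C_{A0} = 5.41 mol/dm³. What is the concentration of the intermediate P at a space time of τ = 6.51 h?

0.504 mol/dm³

For first-order series with pure A initially, C_P(τ) = k₁C_{A0}/(k₂−k₁)·(e^(−k₁τ) − e^(−k₂τ)).
e^(−k₁τ) = e^(−0.116×6.51) = e^(−0.7552) = 0.4699; e^(−k₂τ) = e^(−4.472) = 0.01142.
C_P = 0.116×5.41/(0.687−0.116) × (0.4699−0.01142) = 1.099×0.4585 = 0.5039 mol/dm³.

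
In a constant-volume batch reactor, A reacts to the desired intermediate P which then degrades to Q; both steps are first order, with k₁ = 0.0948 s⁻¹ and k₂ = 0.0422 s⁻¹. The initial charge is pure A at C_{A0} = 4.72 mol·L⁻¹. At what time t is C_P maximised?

15.4 s

For first-order series the maximum of C_P occurs at t_opt = ln(k₂/k₁)/(k₂−k₁).
= ln(0.0422/0.0948)/(0.0422−0.0948) = ln(0.4451)/-0.05260 = -0.8093/-0.05260 = 15.4 s.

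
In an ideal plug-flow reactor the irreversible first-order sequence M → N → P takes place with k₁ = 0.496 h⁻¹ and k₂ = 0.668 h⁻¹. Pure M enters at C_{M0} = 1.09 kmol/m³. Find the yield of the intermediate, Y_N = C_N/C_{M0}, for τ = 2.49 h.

For first-order series with pure M initially, C_N(τ) = k₁C_{M0}/(k₂−k₁)·(e^(−k₁τ) − e^(−k₂τ)).
e^(−k₁τ) = e^(−0.496×2.49) = e^(−1.235) = 0.2908; e^(−k₂τ) = e^(−1.663) = 0.1895.
C_N = 0.496×1.09/(0.668−0.496) × (0.2908−0.1895) = 3.143×0.1013 = 0.3185 kmol/m³.
Y_N = C_N/C_{M0} = 0.3185/1.09 = 0.292.

0.292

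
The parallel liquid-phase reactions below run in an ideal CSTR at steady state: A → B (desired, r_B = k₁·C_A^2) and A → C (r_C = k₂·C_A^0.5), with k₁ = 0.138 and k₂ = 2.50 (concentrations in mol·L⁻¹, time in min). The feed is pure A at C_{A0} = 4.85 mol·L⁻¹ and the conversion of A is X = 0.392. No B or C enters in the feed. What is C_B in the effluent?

Exit C_A = C_{A0}(1−X) = 4.85×0.608 = 2.949 mol·L⁻¹.
Rates in a CSTR are evaluated at the outlet concentration: r_B = 0.138×2.949^2 = 1.200, r_C = 2.50×2.949^0.5 = 4.293.
Fraction of consumed A going to B: r_B/(r_B+r_C) = 0.2185.
C_B = 0.2185·C_{A0}·X = 0.2185×4.85×0.392 = 0.415 mol·L⁻¹.

0.415 mol·L⁻¹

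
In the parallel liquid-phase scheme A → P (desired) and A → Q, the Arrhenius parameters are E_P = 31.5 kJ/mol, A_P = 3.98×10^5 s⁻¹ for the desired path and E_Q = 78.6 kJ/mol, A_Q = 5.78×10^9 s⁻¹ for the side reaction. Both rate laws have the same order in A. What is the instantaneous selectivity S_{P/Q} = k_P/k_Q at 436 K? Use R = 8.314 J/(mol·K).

Since both paths have the same order in A, the concentration cancels and S_{P/Q} = k_P/k_Q = (A_P/A_Q)·exp[(E_Q−E_P)/(RT)].
(E_Q−E_P)/(RT) = (78.6−31.5)×10³/(8.314×436) = 47100/3625 = 12.99.
k_P/k_Q = (3.98×10^5/5.78×10^9)·exp(12.99) = 6.886×10^-5 × 4.395×10^5 = 30.3.

30.3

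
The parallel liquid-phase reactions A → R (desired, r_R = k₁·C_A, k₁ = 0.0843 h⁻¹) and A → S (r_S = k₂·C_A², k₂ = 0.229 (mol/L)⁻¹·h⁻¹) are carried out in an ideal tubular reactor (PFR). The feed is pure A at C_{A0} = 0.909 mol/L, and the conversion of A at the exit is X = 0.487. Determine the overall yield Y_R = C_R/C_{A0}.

0.172

C_A = C_{A0}(1−X) = 0.4663 mol/L.
Along a PFR/batch, dC_R/dC_A = −r_R/(r_R+r_S) = −k₁/(k₁+k₂·C_A).
Integrating from C_{A0} to C_A: C_R = (0.0843/0.229)·ln[(0.0843+0.229·0.909)/(0.0843+0.229·0.466)] = 0.3681·ln(0.2925/0.1911) = 0.1567 mol/L.
Y_R = C_R/C_{A0} = 0.1567/0.909 = 0.172.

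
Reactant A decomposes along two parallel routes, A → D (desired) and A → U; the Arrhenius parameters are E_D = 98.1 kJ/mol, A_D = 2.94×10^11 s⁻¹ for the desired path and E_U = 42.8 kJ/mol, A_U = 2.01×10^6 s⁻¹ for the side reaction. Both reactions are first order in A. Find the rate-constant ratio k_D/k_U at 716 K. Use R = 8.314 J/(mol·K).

13.5

Since both paths have the same order in A, the concentration cancels and S_{D/U} = k_D/k_U = (A_D/A_U)·exp[(E_U−E_D)/(RT)].
(E_U−E_D)/(RT) = (42.8−98.1)×10³/(8.314×716) = -55300/5953 = -9.290.
k_D/k_U = (2.94×10^11/2.01×10^6)·exp(-9.290) = 1.463×10^5 × 9.237×10^-5 = 13.5.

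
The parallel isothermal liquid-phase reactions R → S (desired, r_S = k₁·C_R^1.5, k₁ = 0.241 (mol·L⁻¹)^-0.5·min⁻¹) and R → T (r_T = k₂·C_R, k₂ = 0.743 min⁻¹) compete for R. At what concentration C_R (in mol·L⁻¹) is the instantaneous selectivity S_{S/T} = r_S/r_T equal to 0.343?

S_{S/T} = (k₁/k₂)·C_R^0.5 ⇒ C_R = (S·k₂/k₁)^(2).
= (0.343×0.743/0.241)^(2) = (1.057)^(2) = 1.12 mol·L⁻¹.

1.12 mol·L⁻¹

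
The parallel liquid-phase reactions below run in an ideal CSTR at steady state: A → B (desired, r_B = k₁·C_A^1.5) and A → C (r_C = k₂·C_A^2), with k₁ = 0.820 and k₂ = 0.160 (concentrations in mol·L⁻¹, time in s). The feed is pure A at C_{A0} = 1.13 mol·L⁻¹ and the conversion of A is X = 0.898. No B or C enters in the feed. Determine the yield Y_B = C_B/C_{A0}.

0.842

Exit C_A = C_{A0}(1−X) = 1.13×0.102 = 0.1153 mol·L⁻¹.
A CSTR operates uniformly at the exit composition, giving r_B = 0.03209 and r_C = 0.002126 (each k·C_A^n at C_A = 0.1153).
Fraction of consumed A going to B: r_B/(r_B+r_C) = 0.9379.
C_B = 0.9379·C_{A0}·X = 0.9379×1.13×0.898 = 0.952 mol·L⁻¹; Y_B = C_B/C_{A0} = 0.842.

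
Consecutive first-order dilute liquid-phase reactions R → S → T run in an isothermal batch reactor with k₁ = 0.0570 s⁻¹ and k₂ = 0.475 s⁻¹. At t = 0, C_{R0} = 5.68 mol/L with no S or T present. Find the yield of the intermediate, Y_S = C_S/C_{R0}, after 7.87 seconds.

For first-order series with pure R initially, C_S(t) = k₁C_{R0}/(k₂−k₁)·(e^(−k₁t) − e^(−k₂t)).
e^(−k₁t) = e^(−0.0570×7.87) = e^(−0.4486) = 0.6385; e^(−k₂t) = e^(−3.738) = 0.02380.
C_S = 0.0570×5.68/(0.475−0.0570) × (0.6385−0.02380) = 0.7745×0.6147 = 0.4761 mol/L.
Y_S = C_S/C_{R0} = 0.4761/5.68 = 0.0838.

0.0838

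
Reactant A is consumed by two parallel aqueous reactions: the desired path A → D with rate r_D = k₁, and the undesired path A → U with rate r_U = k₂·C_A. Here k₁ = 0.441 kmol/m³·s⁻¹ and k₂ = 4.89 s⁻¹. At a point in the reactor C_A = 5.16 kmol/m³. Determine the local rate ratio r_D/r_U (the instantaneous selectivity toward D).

0.0175

S_{D/U} = r_D/r_U = (k₁)/(k₂·C_A) = (k₁/k₂)·C_A⁻¹.
= (0.441) / (4.89×5.160) = 0.4410/25.23 = 0.0175.
The undesired path is higher order in A, so low C_A (CSTR or dilute feed) favours D.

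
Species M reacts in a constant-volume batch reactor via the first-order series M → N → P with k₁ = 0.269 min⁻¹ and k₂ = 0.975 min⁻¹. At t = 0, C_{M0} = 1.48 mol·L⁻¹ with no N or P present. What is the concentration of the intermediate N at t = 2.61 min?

0.235 mol·L⁻¹

The intermediate concentration in a first-order A→B→C sequence is C_N = k₁C_{M0}(e^(−k₁t) − e^(−k₂t))/(k₂−k₁).
e^(−k₁t) = e^(−0.269×2.61) = e^(−0.7021) = 0.4955; e^(−k₂t) = e^(−2.545) = 0.07849.
C_N = 0.269×1.48/(0.975−0.269) × (0.4955−0.07849) = 0.5639×0.4171 = 0.2352 mol·L⁻¹.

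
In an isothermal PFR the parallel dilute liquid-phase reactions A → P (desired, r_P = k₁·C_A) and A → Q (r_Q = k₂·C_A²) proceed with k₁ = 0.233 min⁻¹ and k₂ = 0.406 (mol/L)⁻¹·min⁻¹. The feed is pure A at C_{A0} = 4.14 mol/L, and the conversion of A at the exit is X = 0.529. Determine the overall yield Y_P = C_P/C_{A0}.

C_A = C_{A0}(1−X) = 1.950 mol/L.
Along a PFR/batch, dC_P/dC_A = −r_P/(r_P+r_Q) = −k₁/(k₁+k₂·C_A).
Integrating from C_{A0} to C_A: C_P = (0.233/0.406)·ln[(0.233+0.406·4.14)/(0.233+0.406·1.95)] = 0.5739·ln(1.914/1.025) = 0.3585 mol/L.
Y_P = C_P/C_{A0} = 0.3585/4.14 = 0.0866.

0.0866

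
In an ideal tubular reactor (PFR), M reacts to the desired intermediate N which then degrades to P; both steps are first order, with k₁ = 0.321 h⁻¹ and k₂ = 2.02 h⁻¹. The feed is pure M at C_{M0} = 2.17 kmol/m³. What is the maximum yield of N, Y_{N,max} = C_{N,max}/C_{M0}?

0.112

At the optimum, C_{N,max}/C_{M0} = (k₁/k₂)^[k₂/(k₂−k₁)].
= (0.321/2.02)^(2.02/(2.02−0.321)) = (0.1589)^(1.189) = 0.1123.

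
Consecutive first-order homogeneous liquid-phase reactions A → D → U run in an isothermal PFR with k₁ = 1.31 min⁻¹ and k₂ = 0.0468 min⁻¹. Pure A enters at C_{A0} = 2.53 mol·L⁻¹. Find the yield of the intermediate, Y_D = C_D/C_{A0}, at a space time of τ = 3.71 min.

0.864

The intermediate concentration in a first-order A→B→C sequence is C_D = k₁C_{A0}(e^(−k₁τ) − e^(−k₂τ))/(k₂−k₁).
e^(−k₁τ) = e^(−1.31×3.71) = e^(−4.860) = 0.007750; e^(−k₂τ) = e^(−0.1736) = 0.8406.
C_D = 1.31×2.53/(0.0468−1.31) × (0.007750−0.8406) = (-2.624)×(-0.8329) = 2.185 mol·L⁻¹.
Y_D = C_D/C_{A0} = 2.185/2.53 = 0.864.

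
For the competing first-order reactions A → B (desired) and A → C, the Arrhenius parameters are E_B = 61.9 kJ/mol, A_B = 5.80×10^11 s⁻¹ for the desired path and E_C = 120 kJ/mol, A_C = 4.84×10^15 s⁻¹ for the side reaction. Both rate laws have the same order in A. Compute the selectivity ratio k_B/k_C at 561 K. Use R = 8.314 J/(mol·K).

30.8

Since both paths have the same order in A, the concentration cancels and S_{B/C} = k_B/k_C = (A_B/A_C)·exp[(E_C−E_B)/(RT)].
(E_C−E_B)/(RT) = (120−61.9)×10³/(8.314×561) = 58100/4664 = 12.46.
k_B/k_C = (5.80×10^11/4.84×10^15)·exp(12.46) = 1.198×10^-4 × 2.570×10^5 = 30.8.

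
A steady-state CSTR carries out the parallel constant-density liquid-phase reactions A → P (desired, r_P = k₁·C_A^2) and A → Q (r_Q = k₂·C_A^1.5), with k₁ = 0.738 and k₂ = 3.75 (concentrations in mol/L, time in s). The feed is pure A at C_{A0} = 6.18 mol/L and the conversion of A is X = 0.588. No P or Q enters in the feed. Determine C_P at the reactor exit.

0.868 mol/L

Exit C_A = C_{A0}(1−X) = 6.18×0.412 = 2.546 mol/L.
A CSTR operates uniformly at the exit composition, giving r_P = 4.784 and r_Q = 15.24 (each k·C_A^n at C_A = 2.546).
Fraction of consumed A going to P: r_P/(r_P+r_Q) = 0.2390.
C_P = 0.2390·C_{A0}·X = 0.2390×6.18×0.588 = 0.868 mol/L.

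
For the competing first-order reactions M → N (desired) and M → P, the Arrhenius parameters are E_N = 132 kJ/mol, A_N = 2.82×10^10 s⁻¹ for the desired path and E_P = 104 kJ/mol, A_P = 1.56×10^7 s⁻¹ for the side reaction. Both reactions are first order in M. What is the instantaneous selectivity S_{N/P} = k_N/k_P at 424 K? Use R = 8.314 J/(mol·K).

With equal orders, S_{N/P} = k_N/k_P = (A_N/A_P)·exp[(E_P−E_N)/(RT)].
(E_P−E_N)/(RT) = (104−132)×10³/(8.314×424) = -28000/3525 = -7.943.
k_N/k_P = (2.82×10^10/1.56×10^7)·exp(-7.943) = 1808 × 3.552×10^-4 = 0.642.
Since E_N > E_P, raising the temperature improves selectivity toward N.

0.642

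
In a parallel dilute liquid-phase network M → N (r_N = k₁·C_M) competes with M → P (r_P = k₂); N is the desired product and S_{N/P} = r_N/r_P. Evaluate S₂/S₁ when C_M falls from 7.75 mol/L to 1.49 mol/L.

S_{N/P} = (k₁/k₂)·C_M, so S₂/S₁ = (C_{M,2}/C_{M,1}).
= 1.49/7.75 = 0.192.

0.192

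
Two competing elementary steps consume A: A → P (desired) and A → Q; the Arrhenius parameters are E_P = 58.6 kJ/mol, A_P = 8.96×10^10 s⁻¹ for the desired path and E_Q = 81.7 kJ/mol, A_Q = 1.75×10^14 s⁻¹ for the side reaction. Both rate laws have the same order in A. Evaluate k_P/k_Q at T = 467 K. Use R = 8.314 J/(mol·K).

k_P/k_Q = (A_P/A_Q)·exp[−(E_P−E_Q)/(RT)] = (A_P/A_Q)·exp[(E_Q−E_P)/(RT)].
(E_Q−E_P)/(RT) = (81.7−58.6)×10³/(8.314×467) = 23100/3883 = 5.950.
k_P/k_Q = (8.96×10^10/1.75×10^14)·exp(5.950) = 5.120×10^-4 × 383.6 = 0.196.

0.196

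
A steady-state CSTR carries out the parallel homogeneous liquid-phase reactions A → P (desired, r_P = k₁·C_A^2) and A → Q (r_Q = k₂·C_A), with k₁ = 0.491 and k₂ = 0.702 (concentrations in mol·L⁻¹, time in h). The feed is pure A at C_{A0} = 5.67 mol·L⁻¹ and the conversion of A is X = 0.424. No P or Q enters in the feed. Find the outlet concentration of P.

1.67 mol·L⁻¹

Exit C_A = C_{A0}(1−X) = 5.67×0.576 = 3.266 mol·L⁻¹.
In a CSTR the entire volume is at exit conditions, so r_P = 0.491×3.266^2 = 5.237 and r_Q = 0.702×3.266 = 2.293.
Fraction of consumed A going to P: r_P/(r_P+r_Q) = 0.6955.
C_P = 0.6955·C_{A0}·X = 0.6955×5.67×0.424 = 1.67 mol·L⁻¹.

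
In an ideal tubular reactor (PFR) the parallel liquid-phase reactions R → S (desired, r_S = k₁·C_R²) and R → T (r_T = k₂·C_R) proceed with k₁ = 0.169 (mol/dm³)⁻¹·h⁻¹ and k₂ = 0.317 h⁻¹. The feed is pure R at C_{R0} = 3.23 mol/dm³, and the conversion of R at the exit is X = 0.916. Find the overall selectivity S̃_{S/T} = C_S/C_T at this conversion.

0.821

C_R = C_{R0}(1−X) = 0.2713 mol/dm³.
Along a PFR/batch, dC_T/dC_R = −r_T/(r_S+r_T) = −k₂/(k₂+k₁·C_R).
Integrating from C_{R0} to C_R: C_T = (0.317/0.169)·ln[(0.317+0.169·3.23)/(0.317+0.169·0.271)] = 1.876·ln(0.8629/0.3629) = 1.625 mol/dm³.
Then C_S = (C_{R0}−C_R) − C_T = 2.959 − 1.625 = 1.334 mol/dm³.
S̃_{S/T} = C_S/C_T = 1.334/1.625 = 0.821.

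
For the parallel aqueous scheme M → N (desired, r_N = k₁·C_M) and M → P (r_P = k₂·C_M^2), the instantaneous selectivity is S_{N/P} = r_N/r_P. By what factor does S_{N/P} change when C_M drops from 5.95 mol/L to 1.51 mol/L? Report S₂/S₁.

S_{N/P} = (k₁/k₂)·C_M⁻¹, so S₂/S₁ = (C_{M,2}/C_{M,1})⁻¹.
= 5.95/1.51 = 3.94.

3.94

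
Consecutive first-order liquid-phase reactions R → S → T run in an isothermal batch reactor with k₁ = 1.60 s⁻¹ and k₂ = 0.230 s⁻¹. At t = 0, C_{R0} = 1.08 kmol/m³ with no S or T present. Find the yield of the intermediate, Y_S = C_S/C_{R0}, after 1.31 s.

For first-order series with pure R initially, C_S(t) = k₁C_{R0}/(k₂−k₁)·(e^(−k₁t) − e^(−k₂t)).
e^(−k₁t) = e^(−1.60×1.31) = e^(−2.096) = 0.1229; e^(−k₂t) = e^(−0.3013) = 0.7399.
C_S = 1.60×1.08/(0.230−1.60) × (0.1229−0.7399) = (-1.261)×(-0.6169) = 0.7781 kmol/m³.
Y_S = C_S/C_{R0} = 0.7781/1.08 = 0.720.

0.720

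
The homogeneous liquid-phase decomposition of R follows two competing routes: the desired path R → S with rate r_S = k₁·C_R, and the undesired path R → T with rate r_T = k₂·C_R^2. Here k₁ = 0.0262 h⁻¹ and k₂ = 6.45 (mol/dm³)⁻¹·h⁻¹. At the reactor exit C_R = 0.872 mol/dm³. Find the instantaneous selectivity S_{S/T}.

S_{S/T} = r_S/r_T = (k₁·C_R)/(k₂·C_R^2) = (k₁/k₂)·C_R⁻¹.
= (0.0262×0.8720) / (6.45×0.8720^2) = 0.02285/4.904 = 0.00466.
The undesired path is higher order in R, so low C_R (CSTR or dilute feed) favours S.

0.00466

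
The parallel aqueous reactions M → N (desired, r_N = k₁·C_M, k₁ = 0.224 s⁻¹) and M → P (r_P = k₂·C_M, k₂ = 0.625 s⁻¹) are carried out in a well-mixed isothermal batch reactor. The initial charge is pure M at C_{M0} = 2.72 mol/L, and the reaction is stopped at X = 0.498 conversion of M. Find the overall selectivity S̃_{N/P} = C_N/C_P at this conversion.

0.358

C_M = C_{M0}(1−X) = 1.365 mol/L.
Both paths are first order in M, so the instantaneous fraction to N is constant: dC_N/d(−C_M) = k₁/(k₁+k₂) = 0.2638.
C_N = 0.2638·(C_{M0}−C_M) = 0.2638×1.355 = 0.357 mol/L.
C_P = (C_{M0}−C_M)−C_N = 0.9972 mol/L; S̃_{N/P} = 0.3574/0.9972 = 0.358.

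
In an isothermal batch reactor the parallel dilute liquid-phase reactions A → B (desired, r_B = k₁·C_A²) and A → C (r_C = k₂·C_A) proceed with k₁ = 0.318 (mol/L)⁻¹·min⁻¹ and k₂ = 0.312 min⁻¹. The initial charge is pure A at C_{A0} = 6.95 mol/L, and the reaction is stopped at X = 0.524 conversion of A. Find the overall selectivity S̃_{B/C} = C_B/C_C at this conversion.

5.04

C_A = C_{A0}(1−X) = 3.308 mol/L.
Along a PFR/batch, dC_C/dC_A = −r_C/(r_B+r_C) = −k₂/(k₂+k₁·C_A).
Integrating from C_{A0} to C_A: C_C = (0.312/0.318)·ln[(0.312+0.318·6.95)/(0.312+0.318·3.31)] = 0.9811·ln(2.522/1.364) = 0.6031 mol/L.
Then C_B = (C_{A0}−C_A) − C_C = 3.642 − 0.6031 = 3.039 mol/L.
S̃_{B/C} = C_B/C_C = 3.039/0.6031 = 5.04.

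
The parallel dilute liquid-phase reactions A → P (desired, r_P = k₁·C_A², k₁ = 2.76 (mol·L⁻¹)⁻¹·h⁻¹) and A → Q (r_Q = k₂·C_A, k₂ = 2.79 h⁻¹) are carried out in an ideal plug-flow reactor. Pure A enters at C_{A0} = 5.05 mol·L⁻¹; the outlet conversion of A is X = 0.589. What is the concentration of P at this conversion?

C_A = C_{A0}(1−X) = 2.076 mol·L⁻¹.
Along a PFR/batch, dC_Q/dC_A = −r_Q/(r_P+r_Q) = −k₂/(k₂+k₁·C_A).
Integrating from C_{A0} to C_A: C_Q = (2.79/2.76)·ln[(2.79+2.76·5.05)/(2.79+2.76·2.08)] = 1.011·ln(16.73/8.519) = 0.6822 mol·L⁻¹.
Then C_P = (C_{A0}−C_A) − C_Q = 2.974 − 0.6822 = 2.292 mol·L⁻¹.

2.29 mol·L⁻¹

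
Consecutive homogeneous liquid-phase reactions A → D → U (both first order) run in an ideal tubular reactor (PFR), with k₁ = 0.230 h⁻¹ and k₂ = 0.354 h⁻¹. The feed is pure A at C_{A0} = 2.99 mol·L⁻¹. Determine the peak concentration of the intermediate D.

0.873 mol·L⁻¹

At the optimum, C_{D,max}/C_{A0} = (k₁/k₂)^[k₂/(k₂−k₁)].
= (0.230/0.354)^(0.354/(0.354−0.230)) = (0.6497)^(2.855) = 0.2920.
C_{D,max} = 0.2920×2.99 = 0.873 mol·L⁻¹.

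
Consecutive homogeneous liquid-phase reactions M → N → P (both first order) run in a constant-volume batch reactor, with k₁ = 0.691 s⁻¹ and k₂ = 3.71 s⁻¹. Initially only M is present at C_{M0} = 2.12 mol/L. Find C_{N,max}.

0.269 mol/L

Evaluating C_N at t_opt = ln(k₂/k₁)/(k₂−k₁) gives C_{N,max}/C_{M0} = (k₁/k₂)^[k₂/(k₂−k₁)].
= (0.691/3.71)^(3.71/(3.71−0.691)) = (0.1863)^(1.229) = 0.1268.
C_{N,max} = 0.1268×2.12 = 0.269 mol/L.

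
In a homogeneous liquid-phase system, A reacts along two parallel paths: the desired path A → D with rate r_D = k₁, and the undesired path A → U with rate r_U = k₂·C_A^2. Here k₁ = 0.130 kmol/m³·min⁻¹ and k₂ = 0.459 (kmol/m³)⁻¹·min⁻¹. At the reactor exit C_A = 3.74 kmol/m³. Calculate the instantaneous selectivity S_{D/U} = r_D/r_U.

0.0202

S_{D/U} = r_D/r_U = (k₁)/(k₂·C_A^2) = (k₁/k₂)·C_A^-2.
= (0.130) / (0.459×3.740^2) = 0.1300/6.420 = 0.0202.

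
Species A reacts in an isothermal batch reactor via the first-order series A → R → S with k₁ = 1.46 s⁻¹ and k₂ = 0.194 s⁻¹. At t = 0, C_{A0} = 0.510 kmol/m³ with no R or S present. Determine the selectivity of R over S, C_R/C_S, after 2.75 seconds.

Solving the coupled first-order balances gives C_R(t) = [k₁/(k₂−k₁)]·C_{A0}·(e^(−k₁t) − e^(−k₂t)).
e^(−k₁t) = e^(−1.46×2.75) = e^(−4.015) = 0.01804; e^(−k₂t) = e^(−0.5335) = 0.5865.
C_R = 1.46×0.510/(0.194−1.46) × (0.01804−0.5865) = (-0.5882)×(-0.5685) = 0.3344 kmol/m³.
C_A = C_{A0}e^(−k₁t) = 0.009202 kmol/m³, so C_S = C_{A0}−C_A−C_R = 0.1664 kmol/m³; C_R/C_S = 2.01.

2.01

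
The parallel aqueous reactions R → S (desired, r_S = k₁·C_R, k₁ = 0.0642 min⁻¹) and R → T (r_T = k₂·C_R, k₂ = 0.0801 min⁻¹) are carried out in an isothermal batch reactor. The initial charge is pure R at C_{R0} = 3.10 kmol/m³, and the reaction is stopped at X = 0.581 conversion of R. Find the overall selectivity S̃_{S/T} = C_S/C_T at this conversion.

0.801

C_R = C_{R0}(1−X) = 1.299 kmol/m³.
Both paths are first order in R, so the instantaneous fraction to S is constant: dC_S/d(−C_R) = k₁/(k₁+k₂) = 0.4449.
C_S = 0.4449·(C_{R0}−C_R) = 0.4449×1.801 = 0.801 kmol/m³.
C_T = (C_{R0}−C_R)−C_S = 0.9998 kmol/m³; S̃_{S/T} = 0.8013/0.9998 = 0.801.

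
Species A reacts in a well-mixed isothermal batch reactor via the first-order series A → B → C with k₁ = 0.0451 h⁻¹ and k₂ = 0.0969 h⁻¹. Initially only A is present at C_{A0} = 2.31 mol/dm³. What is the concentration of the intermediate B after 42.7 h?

Solving the coupled first-order balances gives C_B(t) = [k₁/(k₂−k₁)]·C_{A0}·(e^(−k₁t) − e^(−k₂t)).
e^(−k₁t) = e^(−0.0451×42.7) = e^(−1.926) = 0.1458; e^(−k₂t) = e^(−4.138) = 0.01596.
C_B = 0.0451×2.31/(0.0969−0.0451) × (0.1458−0.01596) = 2.011×0.1298 = 0.2611 mol/dm³.

0.261 mol/dm³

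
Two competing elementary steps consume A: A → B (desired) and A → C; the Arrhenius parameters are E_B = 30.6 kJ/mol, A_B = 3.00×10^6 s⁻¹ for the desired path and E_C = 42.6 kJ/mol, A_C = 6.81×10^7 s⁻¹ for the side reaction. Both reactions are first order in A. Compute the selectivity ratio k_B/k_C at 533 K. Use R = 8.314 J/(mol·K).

0.661

With equal orders, S_{B/C} = k_B/k_C = (A_B/A_C)·exp[(E_C−E_B)/(RT)].
(E_C−E_B)/(RT) = (42.6−30.6)×10³/(8.314×533) = 12000/4431 = 2.708.
k_B/k_C = (3.00×10^6/6.81×10^7)·exp(2.708) = 0.04405 × 15.00 = 0.661.
Since E_B < E_C, lowering the temperature improves selectivity toward B.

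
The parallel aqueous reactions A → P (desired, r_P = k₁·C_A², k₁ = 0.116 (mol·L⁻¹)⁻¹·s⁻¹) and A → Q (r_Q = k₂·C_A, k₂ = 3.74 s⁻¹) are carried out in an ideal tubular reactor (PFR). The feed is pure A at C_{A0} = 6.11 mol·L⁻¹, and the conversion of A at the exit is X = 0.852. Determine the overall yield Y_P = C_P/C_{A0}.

C_A = C_{A0}(1−X) = 0.9043 mol·L⁻¹.
Along a PFR/batch, dC_Q/dC_A = −r_Q/(r_P+r_Q) = −k₂/(k₂+k₁·C_A).
Integrating from C_{A0} to C_A: C_Q = (3.74/0.116)·ln[(3.74+0.116·6.11)/(3.74+0.116·0.904)] = 32.24·ln(4.449/3.845) = 4.703 mol·L⁻¹.
Then C_P = (C_{A0}−C_A) − C_Q = 5.206 − 4.703 = 0.5024 mol·L⁻¹.
Y_P = C_P/C_{A0} = 0.5024/6.11 = 0.0822.

0.0822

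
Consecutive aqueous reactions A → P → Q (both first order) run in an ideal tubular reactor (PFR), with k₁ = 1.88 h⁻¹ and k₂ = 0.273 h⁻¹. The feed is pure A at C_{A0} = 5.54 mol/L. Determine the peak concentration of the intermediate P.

3.99 mol/L

Evaluating C_P at τ_opt = ln(k₂/k₁)/(k₂−k₁) gives C_{P,max}/C_{A0} = (k₁/k₂)^[k₂/(k₂−k₁)].
= (1.88/0.273)^(0.273/(0.273−1.88)) = (6.886)^(-0.1699) = 0.7205.
C_{P,max} = 0.7205×5.54 = 3.99 mol/L.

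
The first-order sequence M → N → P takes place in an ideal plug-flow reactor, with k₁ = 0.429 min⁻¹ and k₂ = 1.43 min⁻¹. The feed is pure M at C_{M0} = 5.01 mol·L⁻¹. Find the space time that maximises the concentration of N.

For first-order series the maximum of C_N occurs at τ_opt = ln(k₂/k₁)/(k₂−k₁).
= ln(1.43/0.429)/(1.43−0.429) = ln(3.333)/1.001 = 1.204/1.001 = 1.20 min.

1.20 min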